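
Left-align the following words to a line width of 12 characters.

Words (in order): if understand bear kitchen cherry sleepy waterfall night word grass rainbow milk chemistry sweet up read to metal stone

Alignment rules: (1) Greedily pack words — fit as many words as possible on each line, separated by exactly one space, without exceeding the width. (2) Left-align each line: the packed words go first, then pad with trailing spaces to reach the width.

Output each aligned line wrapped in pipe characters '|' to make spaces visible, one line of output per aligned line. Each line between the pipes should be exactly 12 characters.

Line 1: ['if'] (min_width=2, slack=10)
Line 2: ['understand'] (min_width=10, slack=2)
Line 3: ['bear', 'kitchen'] (min_width=12, slack=0)
Line 4: ['cherry'] (min_width=6, slack=6)
Line 5: ['sleepy'] (min_width=6, slack=6)
Line 6: ['waterfall'] (min_width=9, slack=3)
Line 7: ['night', 'word'] (min_width=10, slack=2)
Line 8: ['grass'] (min_width=5, slack=7)
Line 9: ['rainbow', 'milk'] (min_width=12, slack=0)
Line 10: ['chemistry'] (min_width=9, slack=3)
Line 11: ['sweet', 'up'] (min_width=8, slack=4)
Line 12: ['read', 'to'] (min_width=7, slack=5)
Line 13: ['metal', 'stone'] (min_width=11, slack=1)

Answer: |if          |
|understand  |
|bear kitchen|
|cherry      |
|sleepy      |
|waterfall   |
|night word  |
|grass       |
|rainbow milk|
|chemistry   |
|sweet up    |
|read to     |
|metal stone |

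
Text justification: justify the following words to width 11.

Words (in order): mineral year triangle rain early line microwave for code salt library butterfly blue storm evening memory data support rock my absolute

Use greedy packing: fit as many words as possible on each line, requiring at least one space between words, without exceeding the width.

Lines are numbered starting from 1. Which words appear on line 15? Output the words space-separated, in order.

Line 1: ['mineral'] (min_width=7, slack=4)
Line 2: ['year'] (min_width=4, slack=7)
Line 3: ['triangle'] (min_width=8, slack=3)
Line 4: ['rain', 'early'] (min_width=10, slack=1)
Line 5: ['line'] (min_width=4, slack=7)
Line 6: ['microwave'] (min_width=9, slack=2)
Line 7: ['for', 'code'] (min_width=8, slack=3)
Line 8: ['salt'] (min_width=4, slack=7)
Line 9: ['library'] (min_width=7, slack=4)
Line 10: ['butterfly'] (min_width=9, slack=2)
Line 11: ['blue', 'storm'] (min_width=10, slack=1)
Line 12: ['evening'] (min_width=7, slack=4)
Line 13: ['memory', 'data'] (min_width=11, slack=0)
Line 14: ['support'] (min_width=7, slack=4)
Line 15: ['rock', 'my'] (min_width=7, slack=4)
Line 16: ['absolute'] (min_width=8, slack=3)

Answer: rock my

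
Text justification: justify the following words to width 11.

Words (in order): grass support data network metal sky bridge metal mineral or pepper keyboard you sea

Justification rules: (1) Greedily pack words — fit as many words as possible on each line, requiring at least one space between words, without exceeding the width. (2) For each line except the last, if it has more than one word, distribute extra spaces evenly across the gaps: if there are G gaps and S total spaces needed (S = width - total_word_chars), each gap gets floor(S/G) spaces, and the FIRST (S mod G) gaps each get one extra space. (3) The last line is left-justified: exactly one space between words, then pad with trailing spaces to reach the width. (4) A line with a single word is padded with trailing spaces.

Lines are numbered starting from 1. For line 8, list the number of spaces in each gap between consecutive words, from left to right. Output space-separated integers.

Line 1: ['grass'] (min_width=5, slack=6)
Line 2: ['support'] (min_width=7, slack=4)
Line 3: ['data'] (min_width=4, slack=7)
Line 4: ['network'] (min_width=7, slack=4)
Line 5: ['metal', 'sky'] (min_width=9, slack=2)
Line 6: ['bridge'] (min_width=6, slack=5)
Line 7: ['metal'] (min_width=5, slack=6)
Line 8: ['mineral', 'or'] (min_width=10, slack=1)
Line 9: ['pepper'] (min_width=6, slack=5)
Line 10: ['keyboard'] (min_width=8, slack=3)
Line 11: ['you', 'sea'] (min_width=7, slack=4)

Answer: 2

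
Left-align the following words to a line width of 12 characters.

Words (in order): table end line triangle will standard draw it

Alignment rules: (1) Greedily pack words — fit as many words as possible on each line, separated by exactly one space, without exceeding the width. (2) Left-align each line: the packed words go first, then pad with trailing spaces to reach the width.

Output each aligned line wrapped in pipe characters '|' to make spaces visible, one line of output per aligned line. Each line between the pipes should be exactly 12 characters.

Line 1: ['table', 'end'] (min_width=9, slack=3)
Line 2: ['line'] (min_width=4, slack=8)
Line 3: ['triangle'] (min_width=8, slack=4)
Line 4: ['will'] (min_width=4, slack=8)
Line 5: ['standard'] (min_width=8, slack=4)
Line 6: ['draw', 'it'] (min_width=7, slack=5)

Answer: |table end   |
|line        |
|triangle    |
|will        |
|standard    |
|draw it     |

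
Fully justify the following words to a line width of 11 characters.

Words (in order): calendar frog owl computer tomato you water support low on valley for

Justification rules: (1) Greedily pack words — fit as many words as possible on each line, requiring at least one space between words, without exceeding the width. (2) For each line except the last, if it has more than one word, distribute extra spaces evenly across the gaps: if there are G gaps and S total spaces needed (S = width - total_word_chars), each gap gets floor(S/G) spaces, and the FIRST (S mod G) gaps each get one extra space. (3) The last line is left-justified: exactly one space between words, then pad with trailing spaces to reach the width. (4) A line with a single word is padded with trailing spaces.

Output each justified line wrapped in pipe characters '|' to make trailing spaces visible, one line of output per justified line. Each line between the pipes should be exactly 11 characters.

Line 1: ['calendar'] (min_width=8, slack=3)
Line 2: ['frog', 'owl'] (min_width=8, slack=3)
Line 3: ['computer'] (min_width=8, slack=3)
Line 4: ['tomato', 'you'] (min_width=10, slack=1)
Line 5: ['water'] (min_width=5, slack=6)
Line 6: ['support', 'low'] (min_width=11, slack=0)
Line 7: ['on', 'valley'] (min_width=9, slack=2)
Line 8: ['for'] (min_width=3, slack=8)

Answer: |calendar   |
|frog    owl|
|computer   |
|tomato  you|
|water      |
|support low|
|on   valley|
|for        |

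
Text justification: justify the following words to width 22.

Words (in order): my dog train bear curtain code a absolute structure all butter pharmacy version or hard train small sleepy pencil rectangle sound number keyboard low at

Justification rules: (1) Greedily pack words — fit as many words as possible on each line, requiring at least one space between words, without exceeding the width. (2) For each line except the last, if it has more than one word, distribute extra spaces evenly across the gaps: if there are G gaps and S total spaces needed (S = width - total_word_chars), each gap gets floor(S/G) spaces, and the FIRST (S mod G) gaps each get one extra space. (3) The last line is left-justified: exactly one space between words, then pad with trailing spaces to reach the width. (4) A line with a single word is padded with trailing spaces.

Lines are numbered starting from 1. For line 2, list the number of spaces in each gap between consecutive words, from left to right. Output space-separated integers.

Answer: 5 5

Derivation:
Line 1: ['my', 'dog', 'train', 'bear'] (min_width=17, slack=5)
Line 2: ['curtain', 'code', 'a'] (min_width=14, slack=8)
Line 3: ['absolute', 'structure', 'all'] (min_width=22, slack=0)
Line 4: ['butter', 'pharmacy'] (min_width=15, slack=7)
Line 5: ['version', 'or', 'hard', 'train'] (min_width=21, slack=1)
Line 6: ['small', 'sleepy', 'pencil'] (min_width=19, slack=3)
Line 7: ['rectangle', 'sound', 'number'] (min_width=22, slack=0)
Line 8: ['keyboard', 'low', 'at'] (min_width=15, slack=7)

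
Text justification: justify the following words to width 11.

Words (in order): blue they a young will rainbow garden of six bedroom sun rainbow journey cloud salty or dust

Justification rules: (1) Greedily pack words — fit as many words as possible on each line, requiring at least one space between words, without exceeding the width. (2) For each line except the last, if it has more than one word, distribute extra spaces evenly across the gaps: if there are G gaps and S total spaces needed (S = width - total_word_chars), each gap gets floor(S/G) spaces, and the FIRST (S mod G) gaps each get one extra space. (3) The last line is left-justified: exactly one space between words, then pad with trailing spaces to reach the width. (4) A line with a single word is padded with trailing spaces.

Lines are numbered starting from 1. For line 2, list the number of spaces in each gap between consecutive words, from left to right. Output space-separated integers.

Line 1: ['blue', 'they', 'a'] (min_width=11, slack=0)
Line 2: ['young', 'will'] (min_width=10, slack=1)
Line 3: ['rainbow'] (min_width=7, slack=4)
Line 4: ['garden', 'of'] (min_width=9, slack=2)
Line 5: ['six', 'bedroom'] (min_width=11, slack=0)
Line 6: ['sun', 'rainbow'] (min_width=11, slack=0)
Line 7: ['journey'] (min_width=7, slack=4)
Line 8: ['cloud', 'salty'] (min_width=11, slack=0)
Line 9: ['or', 'dust'] (min_width=7, slack=4)

Answer: 2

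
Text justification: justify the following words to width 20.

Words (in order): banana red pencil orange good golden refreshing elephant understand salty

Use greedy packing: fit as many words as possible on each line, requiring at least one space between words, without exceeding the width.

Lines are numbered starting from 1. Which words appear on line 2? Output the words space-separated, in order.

Answer: orange good golden

Derivation:
Line 1: ['banana', 'red', 'pencil'] (min_width=17, slack=3)
Line 2: ['orange', 'good', 'golden'] (min_width=18, slack=2)
Line 3: ['refreshing', 'elephant'] (min_width=19, slack=1)
Line 4: ['understand', 'salty'] (min_width=16, slack=4)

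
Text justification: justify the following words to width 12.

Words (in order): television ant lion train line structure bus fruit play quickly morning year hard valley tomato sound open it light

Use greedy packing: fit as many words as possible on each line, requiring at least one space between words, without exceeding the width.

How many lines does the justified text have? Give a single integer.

Line 1: ['television'] (min_width=10, slack=2)
Line 2: ['ant', 'lion'] (min_width=8, slack=4)
Line 3: ['train', 'line'] (min_width=10, slack=2)
Line 4: ['structure'] (min_width=9, slack=3)
Line 5: ['bus', 'fruit'] (min_width=9, slack=3)
Line 6: ['play', 'quickly'] (min_width=12, slack=0)
Line 7: ['morning', 'year'] (min_width=12, slack=0)
Line 8: ['hard', 'valley'] (min_width=11, slack=1)
Line 9: ['tomato', 'sound'] (min_width=12, slack=0)
Line 10: ['open', 'it'] (min_width=7, slack=5)
Line 11: ['light'] (min_width=5, slack=7)
Total lines: 11

Answer: 11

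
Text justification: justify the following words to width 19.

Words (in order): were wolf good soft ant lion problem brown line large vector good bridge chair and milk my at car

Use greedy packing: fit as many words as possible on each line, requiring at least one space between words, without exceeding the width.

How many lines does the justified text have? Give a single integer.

Answer: 6

Derivation:
Line 1: ['were', 'wolf', 'good', 'soft'] (min_width=19, slack=0)
Line 2: ['ant', 'lion', 'problem'] (min_width=16, slack=3)
Line 3: ['brown', 'line', 'large'] (min_width=16, slack=3)
Line 4: ['vector', 'good', 'bridge'] (min_width=18, slack=1)
Line 5: ['chair', 'and', 'milk', 'my'] (min_width=17, slack=2)
Line 6: ['at', 'car'] (min_width=6, slack=13)
Total lines: 6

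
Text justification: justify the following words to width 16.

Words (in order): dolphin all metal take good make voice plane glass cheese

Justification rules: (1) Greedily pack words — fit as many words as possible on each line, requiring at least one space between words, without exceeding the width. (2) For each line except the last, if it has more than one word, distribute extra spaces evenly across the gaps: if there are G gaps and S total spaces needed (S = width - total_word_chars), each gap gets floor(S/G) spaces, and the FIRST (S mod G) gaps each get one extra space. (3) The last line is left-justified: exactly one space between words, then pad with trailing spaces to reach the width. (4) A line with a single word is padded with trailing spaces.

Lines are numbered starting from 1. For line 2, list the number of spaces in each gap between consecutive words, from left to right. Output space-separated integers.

Answer: 2 1

Derivation:
Line 1: ['dolphin', 'all'] (min_width=11, slack=5)
Line 2: ['metal', 'take', 'good'] (min_width=15, slack=1)
Line 3: ['make', 'voice', 'plane'] (min_width=16, slack=0)
Line 4: ['glass', 'cheese'] (min_width=12, slack=4)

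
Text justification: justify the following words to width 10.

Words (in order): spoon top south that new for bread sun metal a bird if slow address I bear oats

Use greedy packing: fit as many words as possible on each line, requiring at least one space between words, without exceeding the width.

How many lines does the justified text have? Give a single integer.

Line 1: ['spoon', 'top'] (min_width=9, slack=1)
Line 2: ['south', 'that'] (min_width=10, slack=0)
Line 3: ['new', 'for'] (min_width=7, slack=3)
Line 4: ['bread', 'sun'] (min_width=9, slack=1)
Line 5: ['metal', 'a'] (min_width=7, slack=3)
Line 6: ['bird', 'if'] (min_width=7, slack=3)
Line 7: ['slow'] (min_width=4, slack=6)
Line 8: ['address', 'I'] (min_width=9, slack=1)
Line 9: ['bear', 'oats'] (min_width=9, slack=1)
Total lines: 9

Answer: 9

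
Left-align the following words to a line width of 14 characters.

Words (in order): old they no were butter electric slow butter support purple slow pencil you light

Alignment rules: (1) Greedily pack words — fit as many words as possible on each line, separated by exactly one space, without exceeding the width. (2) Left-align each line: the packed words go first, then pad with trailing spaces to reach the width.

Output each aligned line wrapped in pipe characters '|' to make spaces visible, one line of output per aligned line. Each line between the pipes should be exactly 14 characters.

Answer: |old they no   |
|were butter   |
|electric slow |
|butter support|
|purple slow   |
|pencil you    |
|light         |

Derivation:
Line 1: ['old', 'they', 'no'] (min_width=11, slack=3)
Line 2: ['were', 'butter'] (min_width=11, slack=3)
Line 3: ['electric', 'slow'] (min_width=13, slack=1)
Line 4: ['butter', 'support'] (min_width=14, slack=0)
Line 5: ['purple', 'slow'] (min_width=11, slack=3)
Line 6: ['pencil', 'you'] (min_width=10, slack=4)
Line 7: ['light'] (min_width=5, slack=9)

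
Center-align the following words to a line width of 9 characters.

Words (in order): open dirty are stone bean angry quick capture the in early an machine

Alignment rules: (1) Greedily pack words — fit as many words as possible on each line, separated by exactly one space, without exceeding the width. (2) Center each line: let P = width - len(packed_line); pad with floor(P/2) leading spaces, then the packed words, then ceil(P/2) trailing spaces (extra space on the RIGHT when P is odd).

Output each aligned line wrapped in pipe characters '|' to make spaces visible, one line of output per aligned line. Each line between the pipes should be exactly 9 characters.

Line 1: ['open'] (min_width=4, slack=5)
Line 2: ['dirty', 'are'] (min_width=9, slack=0)
Line 3: ['stone'] (min_width=5, slack=4)
Line 4: ['bean'] (min_width=4, slack=5)
Line 5: ['angry'] (min_width=5, slack=4)
Line 6: ['quick'] (min_width=5, slack=4)
Line 7: ['capture'] (min_width=7, slack=2)
Line 8: ['the', 'in'] (min_width=6, slack=3)
Line 9: ['early', 'an'] (min_width=8, slack=1)
Line 10: ['machine'] (min_width=7, slack=2)

Answer: |  open   |
|dirty are|
|  stone  |
|  bean   |
|  angry  |
|  quick  |
| capture |
| the in  |
|early an |
| machine |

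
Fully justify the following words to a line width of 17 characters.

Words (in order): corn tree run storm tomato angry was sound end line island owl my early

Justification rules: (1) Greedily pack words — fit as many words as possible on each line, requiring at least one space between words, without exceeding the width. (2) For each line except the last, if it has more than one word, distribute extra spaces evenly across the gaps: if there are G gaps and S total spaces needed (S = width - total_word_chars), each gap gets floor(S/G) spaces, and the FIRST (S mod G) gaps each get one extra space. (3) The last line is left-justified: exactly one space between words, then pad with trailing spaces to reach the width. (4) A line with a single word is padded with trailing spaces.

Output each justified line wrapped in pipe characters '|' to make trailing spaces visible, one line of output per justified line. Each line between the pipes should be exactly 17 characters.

Line 1: ['corn', 'tree', 'run'] (min_width=13, slack=4)
Line 2: ['storm', 'tomato'] (min_width=12, slack=5)
Line 3: ['angry', 'was', 'sound'] (min_width=15, slack=2)
Line 4: ['end', 'line', 'island'] (min_width=15, slack=2)
Line 5: ['owl', 'my', 'early'] (min_width=12, slack=5)

Answer: |corn   tree   run|
|storm      tomato|
|angry  was  sound|
|end  line  island|
|owl my early     |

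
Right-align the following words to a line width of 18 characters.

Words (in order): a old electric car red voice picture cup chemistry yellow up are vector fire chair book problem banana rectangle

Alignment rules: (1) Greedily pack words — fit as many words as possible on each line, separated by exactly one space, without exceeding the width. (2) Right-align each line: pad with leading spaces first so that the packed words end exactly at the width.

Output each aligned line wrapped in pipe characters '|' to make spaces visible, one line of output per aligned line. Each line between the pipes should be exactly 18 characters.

Line 1: ['a', 'old', 'electric', 'car'] (min_width=18, slack=0)
Line 2: ['red', 'voice', 'picture'] (min_width=17, slack=1)
Line 3: ['cup', 'chemistry'] (min_width=13, slack=5)
Line 4: ['yellow', 'up', 'are'] (min_width=13, slack=5)
Line 5: ['vector', 'fire', 'chair'] (min_width=17, slack=1)
Line 6: ['book', 'problem'] (min_width=12, slack=6)
Line 7: ['banana', 'rectangle'] (min_width=16, slack=2)

Answer: |a old electric car|
| red voice picture|
|     cup chemistry|
|     yellow up are|
| vector fire chair|
|      book problem|
|  banana rectangle|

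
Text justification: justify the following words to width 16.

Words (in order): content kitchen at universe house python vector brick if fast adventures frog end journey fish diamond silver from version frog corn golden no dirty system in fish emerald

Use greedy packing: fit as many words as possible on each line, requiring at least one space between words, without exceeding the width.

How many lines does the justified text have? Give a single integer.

Line 1: ['content', 'kitchen'] (min_width=15, slack=1)
Line 2: ['at', 'universe'] (min_width=11, slack=5)
Line 3: ['house', 'python'] (min_width=12, slack=4)
Line 4: ['vector', 'brick', 'if'] (min_width=15, slack=1)
Line 5: ['fast', 'adventures'] (min_width=15, slack=1)
Line 6: ['frog', 'end', 'journey'] (min_width=16, slack=0)
Line 7: ['fish', 'diamond'] (min_width=12, slack=4)
Line 8: ['silver', 'from'] (min_width=11, slack=5)
Line 9: ['version', 'frog'] (min_width=12, slack=4)
Line 10: ['corn', 'golden', 'no'] (min_width=14, slack=2)
Line 11: ['dirty', 'system', 'in'] (min_width=15, slack=1)
Line 12: ['fish', 'emerald'] (min_width=12, slack=4)
Total lines: 12

Answer: 12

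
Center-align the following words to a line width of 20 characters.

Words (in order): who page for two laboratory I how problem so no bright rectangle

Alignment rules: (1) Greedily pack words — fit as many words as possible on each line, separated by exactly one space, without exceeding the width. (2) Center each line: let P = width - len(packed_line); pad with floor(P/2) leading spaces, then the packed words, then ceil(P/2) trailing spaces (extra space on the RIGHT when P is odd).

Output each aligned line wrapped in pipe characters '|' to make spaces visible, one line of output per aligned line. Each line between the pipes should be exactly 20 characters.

Answer: |  who page for two  |
|  laboratory I how  |
|problem so no bright|
|     rectangle      |

Derivation:
Line 1: ['who', 'page', 'for', 'two'] (min_width=16, slack=4)
Line 2: ['laboratory', 'I', 'how'] (min_width=16, slack=4)
Line 3: ['problem', 'so', 'no', 'bright'] (min_width=20, slack=0)
Line 4: ['rectangle'] (min_width=9, slack=11)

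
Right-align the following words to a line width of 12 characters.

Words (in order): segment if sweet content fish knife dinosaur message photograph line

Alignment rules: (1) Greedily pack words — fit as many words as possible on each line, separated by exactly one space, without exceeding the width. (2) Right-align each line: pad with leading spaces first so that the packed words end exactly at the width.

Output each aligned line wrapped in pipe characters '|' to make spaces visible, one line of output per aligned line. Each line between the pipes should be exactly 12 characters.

Answer: |  segment if|
|       sweet|
|content fish|
|       knife|
|    dinosaur|
|     message|
|  photograph|
|        line|

Derivation:
Line 1: ['segment', 'if'] (min_width=10, slack=2)
Line 2: ['sweet'] (min_width=5, slack=7)
Line 3: ['content', 'fish'] (min_width=12, slack=0)
Line 4: ['knife'] (min_width=5, slack=7)
Line 5: ['dinosaur'] (min_width=8, slack=4)
Line 6: ['message'] (min_width=7, slack=5)
Line 7: ['photograph'] (min_width=10, slack=2)
Line 8: ['line'] (min_width=4, slack=8)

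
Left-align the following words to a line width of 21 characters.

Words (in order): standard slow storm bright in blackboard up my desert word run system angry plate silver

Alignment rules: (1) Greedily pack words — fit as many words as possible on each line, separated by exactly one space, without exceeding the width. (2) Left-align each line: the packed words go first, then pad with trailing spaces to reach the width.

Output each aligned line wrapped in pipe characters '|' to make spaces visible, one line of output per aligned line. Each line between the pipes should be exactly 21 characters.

Line 1: ['standard', 'slow', 'storm'] (min_width=19, slack=2)
Line 2: ['bright', 'in', 'blackboard'] (min_width=20, slack=1)
Line 3: ['up', 'my', 'desert', 'word', 'run'] (min_width=21, slack=0)
Line 4: ['system', 'angry', 'plate'] (min_width=18, slack=3)
Line 5: ['silver'] (min_width=6, slack=15)

Answer: |standard slow storm  |
|bright in blackboard |
|up my desert word run|
|system angry plate   |
|silver               |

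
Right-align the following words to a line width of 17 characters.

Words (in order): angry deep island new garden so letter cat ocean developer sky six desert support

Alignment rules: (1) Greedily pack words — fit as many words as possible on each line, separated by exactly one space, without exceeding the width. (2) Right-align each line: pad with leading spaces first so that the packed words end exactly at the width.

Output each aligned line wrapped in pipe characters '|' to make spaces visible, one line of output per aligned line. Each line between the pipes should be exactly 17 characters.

Line 1: ['angry', 'deep', 'island'] (min_width=17, slack=0)
Line 2: ['new', 'garden', 'so'] (min_width=13, slack=4)
Line 3: ['letter', 'cat', 'ocean'] (min_width=16, slack=1)
Line 4: ['developer', 'sky', 'six'] (min_width=17, slack=0)
Line 5: ['desert', 'support'] (min_width=14, slack=3)

Answer: |angry deep island|
|    new garden so|
| letter cat ocean|
|developer sky six|
|   desert support|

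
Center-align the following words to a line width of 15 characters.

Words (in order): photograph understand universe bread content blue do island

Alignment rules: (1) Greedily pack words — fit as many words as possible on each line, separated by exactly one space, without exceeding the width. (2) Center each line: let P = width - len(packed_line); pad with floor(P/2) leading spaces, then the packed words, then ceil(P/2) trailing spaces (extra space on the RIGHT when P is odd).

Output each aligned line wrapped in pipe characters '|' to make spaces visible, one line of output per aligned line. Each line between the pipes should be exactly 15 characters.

Answer: |  photograph   |
|  understand   |
|universe bread |
|content blue do|
|    island     |

Derivation:
Line 1: ['photograph'] (min_width=10, slack=5)
Line 2: ['understand'] (min_width=10, slack=5)
Line 3: ['universe', 'bread'] (min_width=14, slack=1)
Line 4: ['content', 'blue', 'do'] (min_width=15, slack=0)
Line 5: ['island'] (min_width=6, slack=9)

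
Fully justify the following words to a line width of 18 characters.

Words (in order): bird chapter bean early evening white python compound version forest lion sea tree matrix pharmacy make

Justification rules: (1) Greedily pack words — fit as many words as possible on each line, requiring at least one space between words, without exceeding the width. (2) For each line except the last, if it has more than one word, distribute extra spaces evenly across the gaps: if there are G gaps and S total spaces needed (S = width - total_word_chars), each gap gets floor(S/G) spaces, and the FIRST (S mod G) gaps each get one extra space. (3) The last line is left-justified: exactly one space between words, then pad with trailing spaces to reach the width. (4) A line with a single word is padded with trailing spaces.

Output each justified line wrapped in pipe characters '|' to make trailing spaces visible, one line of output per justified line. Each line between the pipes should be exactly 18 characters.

Line 1: ['bird', 'chapter', 'bean'] (min_width=17, slack=1)
Line 2: ['early', 'evening'] (min_width=13, slack=5)
Line 3: ['white', 'python'] (min_width=12, slack=6)
Line 4: ['compound', 'version'] (min_width=16, slack=2)
Line 5: ['forest', 'lion', 'sea'] (min_width=15, slack=3)
Line 6: ['tree', 'matrix'] (min_width=11, slack=7)
Line 7: ['pharmacy', 'make'] (min_width=13, slack=5)

Answer: |bird  chapter bean|
|early      evening|
|white       python|
|compound   version|
|forest   lion  sea|
|tree        matrix|
|pharmacy make     |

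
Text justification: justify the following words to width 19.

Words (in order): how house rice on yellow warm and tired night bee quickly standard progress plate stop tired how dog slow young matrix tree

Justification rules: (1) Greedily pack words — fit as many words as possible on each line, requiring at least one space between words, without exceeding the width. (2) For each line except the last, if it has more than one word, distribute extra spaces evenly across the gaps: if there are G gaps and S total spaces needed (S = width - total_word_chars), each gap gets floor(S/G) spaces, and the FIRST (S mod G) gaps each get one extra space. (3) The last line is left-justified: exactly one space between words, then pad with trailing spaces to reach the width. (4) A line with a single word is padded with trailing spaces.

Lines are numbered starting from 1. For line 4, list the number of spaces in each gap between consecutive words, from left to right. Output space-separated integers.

Answer: 4

Derivation:
Line 1: ['how', 'house', 'rice', 'on'] (min_width=17, slack=2)
Line 2: ['yellow', 'warm', 'and'] (min_width=15, slack=4)
Line 3: ['tired', 'night', 'bee'] (min_width=15, slack=4)
Line 4: ['quickly', 'standard'] (min_width=16, slack=3)
Line 5: ['progress', 'plate', 'stop'] (min_width=19, slack=0)
Line 6: ['tired', 'how', 'dog', 'slow'] (min_width=18, slack=1)
Line 7: ['young', 'matrix', 'tree'] (min_width=17, slack=2)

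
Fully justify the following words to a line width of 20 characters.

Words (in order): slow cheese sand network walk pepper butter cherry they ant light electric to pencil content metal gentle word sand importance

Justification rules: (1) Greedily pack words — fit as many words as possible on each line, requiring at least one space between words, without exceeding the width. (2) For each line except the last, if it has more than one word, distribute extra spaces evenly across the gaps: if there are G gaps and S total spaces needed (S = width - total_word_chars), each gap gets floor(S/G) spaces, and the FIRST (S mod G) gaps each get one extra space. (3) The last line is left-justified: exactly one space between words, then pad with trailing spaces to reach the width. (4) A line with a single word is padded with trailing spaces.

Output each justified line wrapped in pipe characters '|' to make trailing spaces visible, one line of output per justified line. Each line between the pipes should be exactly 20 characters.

Answer: |slow   cheese   sand|
|network  walk pepper|
|butter  cherry  they|
|ant  light  electric|
|to   pencil  content|
|metal   gentle  word|
|sand importance     |

Derivation:
Line 1: ['slow', 'cheese', 'sand'] (min_width=16, slack=4)
Line 2: ['network', 'walk', 'pepper'] (min_width=19, slack=1)
Line 3: ['butter', 'cherry', 'they'] (min_width=18, slack=2)
Line 4: ['ant', 'light', 'electric'] (min_width=18, slack=2)
Line 5: ['to', 'pencil', 'content'] (min_width=17, slack=3)
Line 6: ['metal', 'gentle', 'word'] (min_width=17, slack=3)
Line 7: ['sand', 'importance'] (min_width=15, slack=5)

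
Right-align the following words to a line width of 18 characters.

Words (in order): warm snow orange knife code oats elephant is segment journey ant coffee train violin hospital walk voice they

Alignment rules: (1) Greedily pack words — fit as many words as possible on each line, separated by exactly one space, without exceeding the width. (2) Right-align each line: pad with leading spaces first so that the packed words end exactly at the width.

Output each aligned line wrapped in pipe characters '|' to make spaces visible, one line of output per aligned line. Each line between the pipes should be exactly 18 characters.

Answer: |  warm snow orange|
|   knife code oats|
|       elephant is|
|   segment journey|
|  ant coffee train|
|   violin hospital|
|   walk voice they|

Derivation:
Line 1: ['warm', 'snow', 'orange'] (min_width=16, slack=2)
Line 2: ['knife', 'code', 'oats'] (min_width=15, slack=3)
Line 3: ['elephant', 'is'] (min_width=11, slack=7)
Line 4: ['segment', 'journey'] (min_width=15, slack=3)
Line 5: ['ant', 'coffee', 'train'] (min_width=16, slack=2)
Line 6: ['violin', 'hospital'] (min_width=15, slack=3)
Line 7: ['walk', 'voice', 'they'] (min_width=15, slack=3)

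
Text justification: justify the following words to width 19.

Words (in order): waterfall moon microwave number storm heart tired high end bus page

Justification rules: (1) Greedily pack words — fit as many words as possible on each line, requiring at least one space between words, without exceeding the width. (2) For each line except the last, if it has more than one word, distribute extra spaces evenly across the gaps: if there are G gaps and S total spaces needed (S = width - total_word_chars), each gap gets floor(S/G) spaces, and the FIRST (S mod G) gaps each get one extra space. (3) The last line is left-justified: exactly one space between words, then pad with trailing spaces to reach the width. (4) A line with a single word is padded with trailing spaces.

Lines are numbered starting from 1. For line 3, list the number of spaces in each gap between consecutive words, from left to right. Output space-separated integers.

Answer: 2 2

Derivation:
Line 1: ['waterfall', 'moon'] (min_width=14, slack=5)
Line 2: ['microwave', 'number'] (min_width=16, slack=3)
Line 3: ['storm', 'heart', 'tired'] (min_width=17, slack=2)
Line 4: ['high', 'end', 'bus', 'page'] (min_width=17, slack=2)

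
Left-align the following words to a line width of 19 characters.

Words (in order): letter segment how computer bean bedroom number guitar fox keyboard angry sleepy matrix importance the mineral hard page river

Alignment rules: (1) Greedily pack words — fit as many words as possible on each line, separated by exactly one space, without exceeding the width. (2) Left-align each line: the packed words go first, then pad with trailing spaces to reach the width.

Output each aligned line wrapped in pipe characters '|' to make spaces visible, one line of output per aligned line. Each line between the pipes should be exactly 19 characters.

Line 1: ['letter', 'segment', 'how'] (min_width=18, slack=1)
Line 2: ['computer', 'bean'] (min_width=13, slack=6)
Line 3: ['bedroom', 'number'] (min_width=14, slack=5)
Line 4: ['guitar', 'fox', 'keyboard'] (min_width=19, slack=0)
Line 5: ['angry', 'sleepy', 'matrix'] (min_width=19, slack=0)
Line 6: ['importance', 'the'] (min_width=14, slack=5)
Line 7: ['mineral', 'hard', 'page'] (min_width=17, slack=2)
Line 8: ['river'] (min_width=5, slack=14)

Answer: |letter segment how |
|computer bean      |
|bedroom number     |
|guitar fox keyboard|
|angry sleepy matrix|
|importance the     |
|mineral hard page  |
|river              |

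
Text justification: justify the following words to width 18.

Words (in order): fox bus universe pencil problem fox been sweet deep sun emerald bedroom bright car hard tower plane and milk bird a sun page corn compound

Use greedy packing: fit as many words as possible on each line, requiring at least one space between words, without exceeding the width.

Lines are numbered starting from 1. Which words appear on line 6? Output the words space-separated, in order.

Line 1: ['fox', 'bus', 'universe'] (min_width=16, slack=2)
Line 2: ['pencil', 'problem', 'fox'] (min_width=18, slack=0)
Line 3: ['been', 'sweet', 'deep'] (min_width=15, slack=3)
Line 4: ['sun', 'emerald'] (min_width=11, slack=7)
Line 5: ['bedroom', 'bright', 'car'] (min_width=18, slack=0)
Line 6: ['hard', 'tower', 'plane'] (min_width=16, slack=2)
Line 7: ['and', 'milk', 'bird', 'a'] (min_width=15, slack=3)
Line 8: ['sun', 'page', 'corn'] (min_width=13, slack=5)
Line 9: ['compound'] (min_width=8, slack=10)

Answer: hard tower plane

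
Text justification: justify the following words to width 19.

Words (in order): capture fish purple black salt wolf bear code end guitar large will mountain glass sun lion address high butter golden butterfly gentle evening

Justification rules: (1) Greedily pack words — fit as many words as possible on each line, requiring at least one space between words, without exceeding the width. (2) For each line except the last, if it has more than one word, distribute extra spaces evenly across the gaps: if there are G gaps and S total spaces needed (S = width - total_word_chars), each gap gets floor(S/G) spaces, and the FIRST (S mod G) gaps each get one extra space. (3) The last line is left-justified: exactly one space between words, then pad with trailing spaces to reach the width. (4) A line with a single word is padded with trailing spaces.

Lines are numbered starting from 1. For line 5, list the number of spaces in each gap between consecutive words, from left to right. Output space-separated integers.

Line 1: ['capture', 'fish', 'purple'] (min_width=19, slack=0)
Line 2: ['black', 'salt', 'wolf'] (min_width=15, slack=4)
Line 3: ['bear', 'code', 'end'] (min_width=13, slack=6)
Line 4: ['guitar', 'large', 'will'] (min_width=17, slack=2)
Line 5: ['mountain', 'glass', 'sun'] (min_width=18, slack=1)
Line 6: ['lion', 'address', 'high'] (min_width=17, slack=2)
Line 7: ['butter', 'golden'] (min_width=13, slack=6)
Line 8: ['butterfly', 'gentle'] (min_width=16, slack=3)
Line 9: ['evening'] (min_width=7, slack=12)

Answer: 2 1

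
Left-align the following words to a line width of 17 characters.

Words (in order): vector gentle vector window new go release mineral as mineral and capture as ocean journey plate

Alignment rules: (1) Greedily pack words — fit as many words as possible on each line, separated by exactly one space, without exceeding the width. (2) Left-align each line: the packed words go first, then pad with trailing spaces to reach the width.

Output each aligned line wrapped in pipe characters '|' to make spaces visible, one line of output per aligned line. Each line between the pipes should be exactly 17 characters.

Line 1: ['vector', 'gentle'] (min_width=13, slack=4)
Line 2: ['vector', 'window', 'new'] (min_width=17, slack=0)
Line 3: ['go', 'release'] (min_width=10, slack=7)
Line 4: ['mineral', 'as'] (min_width=10, slack=7)
Line 5: ['mineral', 'and'] (min_width=11, slack=6)
Line 6: ['capture', 'as', 'ocean'] (min_width=16, slack=1)
Line 7: ['journey', 'plate'] (min_width=13, slack=4)

Answer: |vector gentle    |
|vector window new|
|go release       |
|mineral as       |
|mineral and      |
|capture as ocean |
|journey plate    |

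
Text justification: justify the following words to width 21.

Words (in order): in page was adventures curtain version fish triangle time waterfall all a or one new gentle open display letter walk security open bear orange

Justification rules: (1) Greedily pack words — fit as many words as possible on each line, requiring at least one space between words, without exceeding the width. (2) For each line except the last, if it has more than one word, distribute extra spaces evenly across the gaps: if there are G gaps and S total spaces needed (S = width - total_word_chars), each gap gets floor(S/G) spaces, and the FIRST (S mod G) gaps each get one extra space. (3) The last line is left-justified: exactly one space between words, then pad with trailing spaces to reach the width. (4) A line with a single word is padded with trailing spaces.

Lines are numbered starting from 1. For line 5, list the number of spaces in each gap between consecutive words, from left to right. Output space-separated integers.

Line 1: ['in', 'page', 'was'] (min_width=11, slack=10)
Line 2: ['adventures', 'curtain'] (min_width=18, slack=3)
Line 3: ['version', 'fish', 'triangle'] (min_width=21, slack=0)
Line 4: ['time', 'waterfall', 'all', 'a'] (min_width=20, slack=1)
Line 5: ['or', 'one', 'new', 'gentle'] (min_width=17, slack=4)
Line 6: ['open', 'display', 'letter'] (min_width=19, slack=2)
Line 7: ['walk', 'security', 'open'] (min_width=18, slack=3)
Line 8: ['bear', 'orange'] (min_width=11, slack=10)

Answer: 3 2 2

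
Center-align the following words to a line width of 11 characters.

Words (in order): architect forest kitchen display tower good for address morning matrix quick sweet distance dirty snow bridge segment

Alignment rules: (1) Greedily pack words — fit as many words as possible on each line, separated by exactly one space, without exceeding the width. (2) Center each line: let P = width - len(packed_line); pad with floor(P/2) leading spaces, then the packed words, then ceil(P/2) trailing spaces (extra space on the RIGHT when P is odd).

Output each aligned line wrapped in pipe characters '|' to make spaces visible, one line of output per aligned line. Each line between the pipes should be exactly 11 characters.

Answer: | architect |
|  forest   |
|  kitchen  |
|  display  |
|tower good |
|for address|
|  morning  |
|  matrix   |
|quick sweet|
| distance  |
|dirty snow |
|  bridge   |
|  segment  |

Derivation:
Line 1: ['architect'] (min_width=9, slack=2)
Line 2: ['forest'] (min_width=6, slack=5)
Line 3: ['kitchen'] (min_width=7, slack=4)
Line 4: ['display'] (min_width=7, slack=4)
Line 5: ['tower', 'good'] (min_width=10, slack=1)
Line 6: ['for', 'address'] (min_width=11, slack=0)
Line 7: ['morning'] (min_width=7, slack=4)
Line 8: ['matrix'] (min_width=6, slack=5)
Line 9: ['quick', 'sweet'] (min_width=11, slack=0)
Line 10: ['distance'] (min_width=8, slack=3)
Line 11: ['dirty', 'snow'] (min_width=10, slack=1)
Line 12: ['bridge'] (min_width=6, slack=5)
Line 13: ['segment'] (min_width=7, slack=4)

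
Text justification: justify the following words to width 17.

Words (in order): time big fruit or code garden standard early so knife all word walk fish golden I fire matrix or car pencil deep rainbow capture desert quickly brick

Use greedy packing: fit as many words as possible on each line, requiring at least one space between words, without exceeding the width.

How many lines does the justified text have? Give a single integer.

Answer: 10

Derivation:
Line 1: ['time', 'big', 'fruit', 'or'] (min_width=17, slack=0)
Line 2: ['code', 'garden'] (min_width=11, slack=6)
Line 3: ['standard', 'early', 'so'] (min_width=17, slack=0)
Line 4: ['knife', 'all', 'word'] (min_width=14, slack=3)
Line 5: ['walk', 'fish', 'golden'] (min_width=16, slack=1)
Line 6: ['I', 'fire', 'matrix', 'or'] (min_width=16, slack=1)
Line 7: ['car', 'pencil', 'deep'] (min_width=15, slack=2)
Line 8: ['rainbow', 'capture'] (min_width=15, slack=2)
Line 9: ['desert', 'quickly'] (min_width=14, slack=3)
Line 10: ['brick'] (min_width=5, slack=12)
Total lines: 10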